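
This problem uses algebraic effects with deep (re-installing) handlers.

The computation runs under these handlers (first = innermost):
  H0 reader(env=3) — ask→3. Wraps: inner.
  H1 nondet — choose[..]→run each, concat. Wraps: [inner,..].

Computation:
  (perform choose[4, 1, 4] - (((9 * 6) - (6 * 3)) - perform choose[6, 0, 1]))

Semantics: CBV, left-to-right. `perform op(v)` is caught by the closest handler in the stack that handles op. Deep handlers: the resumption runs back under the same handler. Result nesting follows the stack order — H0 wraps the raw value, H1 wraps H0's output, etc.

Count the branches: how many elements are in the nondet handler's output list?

Answer: 9

Working:
choose[4, 1, 4] @ H1
  branch[0] choose=4:
    choose[6, 0, 1] @ H1
      branch[0] choose=6:
        H0 returns -26
        H1 returns [-26]
      branch[1] choose=0:
        H0 returns -32
        H1 returns [-32]
      branch[2] choose=1:
        H0 returns -31
        H1 returns [-31]
  branch[1] choose=1:
    choose[6, 0, 1] @ H1
      branch[0] choose=6:
        H0 returns -29
        H1 returns [-29]
      branch[1] choose=0:
        H0 returns -35
        H1 returns [-35]
      branch[2] choose=1:
        H0 returns -34
        H1 returns [-34]
  branch[2] choose=4:
    choose[6, 0, 1] @ H1
      branch[0] choose=6:
        H0 returns -26
        H1 returns [-26]
      branch[1] choose=0:
        H0 returns -32
        H1 returns [-32]
      branch[2] choose=1:
        H0 returns -31
        H1 returns [-31]
= [-26, -32, -31, -29, -35, -34, -26, -32, -31]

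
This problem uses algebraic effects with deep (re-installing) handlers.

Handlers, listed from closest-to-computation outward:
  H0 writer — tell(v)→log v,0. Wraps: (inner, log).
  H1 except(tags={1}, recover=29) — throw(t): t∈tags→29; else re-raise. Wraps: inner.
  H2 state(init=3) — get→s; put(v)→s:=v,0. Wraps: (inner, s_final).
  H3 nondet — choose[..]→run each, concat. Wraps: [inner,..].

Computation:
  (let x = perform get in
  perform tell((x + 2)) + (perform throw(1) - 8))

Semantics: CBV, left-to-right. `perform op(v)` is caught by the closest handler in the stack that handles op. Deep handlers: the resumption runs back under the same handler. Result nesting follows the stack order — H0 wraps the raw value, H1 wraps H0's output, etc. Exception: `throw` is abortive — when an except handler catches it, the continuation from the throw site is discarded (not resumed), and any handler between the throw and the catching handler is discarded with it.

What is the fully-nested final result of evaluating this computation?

Step-by-step:
get @ H2 ⇒ 3
tell(5) @ H0 ⇒ log+=5
throw(1) @ H1 caught ⇒ 29
H2 returns (29, 3)
H3 returns [(29, 3)]
= [(29, 3)]

Answer: [(29, 3)]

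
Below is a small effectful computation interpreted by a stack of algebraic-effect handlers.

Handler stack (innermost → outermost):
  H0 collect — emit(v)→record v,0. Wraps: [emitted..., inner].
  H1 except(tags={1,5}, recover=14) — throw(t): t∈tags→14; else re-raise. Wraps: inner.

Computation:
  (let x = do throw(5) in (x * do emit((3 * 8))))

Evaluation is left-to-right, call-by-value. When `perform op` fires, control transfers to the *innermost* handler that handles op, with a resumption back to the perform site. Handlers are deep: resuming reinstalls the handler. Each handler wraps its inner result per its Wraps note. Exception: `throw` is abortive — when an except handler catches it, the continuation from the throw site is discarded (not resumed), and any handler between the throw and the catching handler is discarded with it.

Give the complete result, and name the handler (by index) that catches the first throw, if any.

Evaluation trace:
throw(5) @ H1 caught ⇒ 14
= 14

Answer: 14 ; first throw caught by: H1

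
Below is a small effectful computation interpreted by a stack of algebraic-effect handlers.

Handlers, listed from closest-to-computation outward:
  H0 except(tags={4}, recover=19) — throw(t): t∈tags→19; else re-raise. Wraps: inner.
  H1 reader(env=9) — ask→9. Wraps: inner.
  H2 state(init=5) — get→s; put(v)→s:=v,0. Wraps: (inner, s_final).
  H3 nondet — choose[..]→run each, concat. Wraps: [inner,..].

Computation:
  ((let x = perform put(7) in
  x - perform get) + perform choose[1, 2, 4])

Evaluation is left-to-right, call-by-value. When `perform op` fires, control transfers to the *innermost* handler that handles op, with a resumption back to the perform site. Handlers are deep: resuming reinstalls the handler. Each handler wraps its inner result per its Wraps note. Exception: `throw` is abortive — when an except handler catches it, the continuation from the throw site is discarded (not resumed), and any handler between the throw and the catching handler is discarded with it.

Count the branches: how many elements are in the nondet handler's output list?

Working:
put(7) @ H2 ⇒ s:=7
get @ H2 ⇒ 7
choose[1, 2, 4] @ H3
  branch[0] choose=1:
    H0 returns -6
    H1 returns -6
    H2 returns (-6, 7)
    H3 returns [(-6, 7)]
  branch[1] choose=2:
    H0 returns -5
    H1 returns -5
    H2 returns (-5, 7)
    H3 returns [(-5, 7)]
  branch[2] choose=4:
    H0 returns -3
    H1 returns -3
    H2 returns (-3, 7)
    H3 returns [(-3, 7)]
= [(-6, 7), (-5, 7), (-3, 7)]

Answer: 3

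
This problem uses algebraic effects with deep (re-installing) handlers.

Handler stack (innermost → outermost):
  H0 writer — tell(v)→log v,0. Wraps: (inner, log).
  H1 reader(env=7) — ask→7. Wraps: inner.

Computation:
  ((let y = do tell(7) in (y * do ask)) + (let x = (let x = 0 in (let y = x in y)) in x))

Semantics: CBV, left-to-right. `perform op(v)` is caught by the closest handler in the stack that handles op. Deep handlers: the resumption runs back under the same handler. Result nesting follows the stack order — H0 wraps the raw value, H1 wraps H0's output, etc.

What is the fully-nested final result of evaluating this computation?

Evaluation trace:
tell(7) @ H0 ⇒ log+=7
ask @ H1 ⇒ 7
H0 returns (0, (7))
H1 returns (0, (7))
= (0, (7))

Answer: (0, (7))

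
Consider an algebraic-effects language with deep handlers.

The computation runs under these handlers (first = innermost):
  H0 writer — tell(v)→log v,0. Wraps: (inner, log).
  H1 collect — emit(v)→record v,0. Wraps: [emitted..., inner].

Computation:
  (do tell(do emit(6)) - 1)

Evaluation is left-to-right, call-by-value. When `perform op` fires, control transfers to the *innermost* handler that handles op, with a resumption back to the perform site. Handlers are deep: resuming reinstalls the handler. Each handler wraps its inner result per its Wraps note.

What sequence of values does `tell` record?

Working:
emit(6) @ H1 ⇒ out+=6
tell(0) @ H0 ⇒ log+=0
H0 returns (-1, (0))
H1 returns [6, (-1, (0))]
= [6, (-1, (0))]

Answer: (0)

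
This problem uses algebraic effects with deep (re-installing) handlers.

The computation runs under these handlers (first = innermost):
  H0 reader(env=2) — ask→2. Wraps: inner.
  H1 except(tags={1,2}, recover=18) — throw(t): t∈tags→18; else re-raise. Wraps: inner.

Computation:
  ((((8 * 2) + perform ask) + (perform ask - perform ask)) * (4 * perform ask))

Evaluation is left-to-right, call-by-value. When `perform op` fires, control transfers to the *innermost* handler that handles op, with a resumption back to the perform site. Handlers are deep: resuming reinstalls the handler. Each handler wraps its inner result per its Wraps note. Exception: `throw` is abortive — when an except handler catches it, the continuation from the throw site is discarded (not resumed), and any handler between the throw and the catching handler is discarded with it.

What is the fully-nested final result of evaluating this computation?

Answer: 144

Step-by-step:
ask @ H0 ⇒ 2
ask @ H0 ⇒ 2
ask @ H0 ⇒ 2
ask @ H0 ⇒ 2
H0 returns 144
H1 returns 144
= 144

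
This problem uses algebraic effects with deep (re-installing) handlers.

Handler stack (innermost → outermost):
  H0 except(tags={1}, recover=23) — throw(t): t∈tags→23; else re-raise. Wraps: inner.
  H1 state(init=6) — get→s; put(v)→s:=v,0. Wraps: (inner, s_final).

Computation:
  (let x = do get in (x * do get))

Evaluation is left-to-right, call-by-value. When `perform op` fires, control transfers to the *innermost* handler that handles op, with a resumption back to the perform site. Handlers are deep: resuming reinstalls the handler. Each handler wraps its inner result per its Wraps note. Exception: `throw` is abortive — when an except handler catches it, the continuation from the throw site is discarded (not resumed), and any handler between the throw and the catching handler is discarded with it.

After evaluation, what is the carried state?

Working:
get @ H1 ⇒ 6
get @ H1 ⇒ 6
H0 returns 36
H1 returns (36, 6)
= (36, 6)

Answer: 6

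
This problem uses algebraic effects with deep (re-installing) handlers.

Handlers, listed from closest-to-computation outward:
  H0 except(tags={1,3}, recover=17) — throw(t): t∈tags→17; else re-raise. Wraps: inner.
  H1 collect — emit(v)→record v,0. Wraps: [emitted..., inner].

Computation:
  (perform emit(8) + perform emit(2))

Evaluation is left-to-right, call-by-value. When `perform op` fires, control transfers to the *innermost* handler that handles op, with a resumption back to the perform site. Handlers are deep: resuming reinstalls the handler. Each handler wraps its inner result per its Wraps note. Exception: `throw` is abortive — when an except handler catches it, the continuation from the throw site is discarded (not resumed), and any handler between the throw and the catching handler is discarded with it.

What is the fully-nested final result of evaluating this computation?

Answer: [8, 2, 0]

Evaluation trace:
emit(8) @ H1 ⇒ out+=8
emit(2) @ H1 ⇒ out+=2
H0 returns 0
H1 returns [8, 2, 0]
= [8, 2, 0]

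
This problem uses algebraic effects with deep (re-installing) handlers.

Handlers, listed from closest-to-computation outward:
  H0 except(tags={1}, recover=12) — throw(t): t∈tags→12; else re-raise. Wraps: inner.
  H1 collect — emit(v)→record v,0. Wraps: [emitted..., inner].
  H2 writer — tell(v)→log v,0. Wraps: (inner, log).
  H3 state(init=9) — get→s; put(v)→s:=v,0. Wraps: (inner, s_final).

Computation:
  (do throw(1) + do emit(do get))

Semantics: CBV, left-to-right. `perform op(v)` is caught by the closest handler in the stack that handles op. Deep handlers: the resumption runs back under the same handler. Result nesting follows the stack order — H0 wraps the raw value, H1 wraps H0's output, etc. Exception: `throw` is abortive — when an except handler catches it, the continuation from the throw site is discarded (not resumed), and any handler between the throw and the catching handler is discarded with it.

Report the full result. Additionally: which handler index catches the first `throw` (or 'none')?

Working:
throw(1) @ H0 caught ⇒ 12
H1 returns [12]
H2 returns ([12], ())
H3 returns (([12], ()), 9)
= (([12], ()), 9)

Answer: (([12], ()), 9) ; first throw caught by: H0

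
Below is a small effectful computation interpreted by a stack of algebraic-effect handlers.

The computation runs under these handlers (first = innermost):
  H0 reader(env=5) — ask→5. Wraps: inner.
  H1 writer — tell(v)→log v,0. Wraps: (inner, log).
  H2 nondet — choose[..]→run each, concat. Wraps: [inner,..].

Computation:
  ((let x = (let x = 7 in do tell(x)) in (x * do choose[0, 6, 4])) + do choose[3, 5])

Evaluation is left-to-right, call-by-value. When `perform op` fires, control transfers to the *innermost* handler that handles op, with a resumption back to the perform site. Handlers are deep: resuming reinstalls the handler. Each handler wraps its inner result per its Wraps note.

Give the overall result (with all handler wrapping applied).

Answer: [(3, (7)), (5, (7)), (3, (7)), (5, (7)), (3, (7)), (5, (7))]

Working:
tell(7) @ H1 ⇒ log+=7
choose[0, 6, 4] @ H2
  branch[0] choose=0:
    choose[3, 5] @ H2
      branch[0] choose=3:
        H0 returns 3
        H1 returns (3, (7))
        H2 returns [(3, (7))]
      branch[1] choose=5:
        H0 returns 5
        H1 returns (5, (7))
        H2 returns [(5, (7))]
  branch[1] choose=6:
    choose[3, 5] @ H2
      branch[0] choose=3:
        H0 returns 3
        H1 returns (3, (7))
        H2 returns [(3, (7))]
      branch[1] choose=5:
        H0 returns 5
        H1 returns (5, (7))
        H2 returns [(5, (7))]
  branch[2] choose=4:
    choose[3, 5] @ H2
      branch[0] choose=3:
        H0 returns 3
        H1 returns (3, (7))
        H2 returns [(3, (7))]
      branch[1] choose=5:
        H0 returns 5
        H1 returns (5, (7))
        H2 returns [(5, (7))]
= [(3, (7)), (5, (7)), (3, (7)), (5, (7)), (3, (7)), (5, (7))]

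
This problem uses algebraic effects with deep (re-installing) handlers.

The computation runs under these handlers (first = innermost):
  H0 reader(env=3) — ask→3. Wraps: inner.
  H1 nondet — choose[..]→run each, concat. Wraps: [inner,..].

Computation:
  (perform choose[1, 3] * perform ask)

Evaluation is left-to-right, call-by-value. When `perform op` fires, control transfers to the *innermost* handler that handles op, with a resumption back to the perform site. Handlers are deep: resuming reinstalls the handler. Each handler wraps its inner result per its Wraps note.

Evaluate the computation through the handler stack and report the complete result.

Answer: [3, 9]

Working:
choose[1, 3] @ H1
  branch[0] choose=1:
    ask @ H0 ⇒ 3
    H0 returns 3
    H1 returns [3]
  branch[1] choose=3:
    ask @ H0 ⇒ 3
    H0 returns 9
    H1 returns [9]
= [3, 9]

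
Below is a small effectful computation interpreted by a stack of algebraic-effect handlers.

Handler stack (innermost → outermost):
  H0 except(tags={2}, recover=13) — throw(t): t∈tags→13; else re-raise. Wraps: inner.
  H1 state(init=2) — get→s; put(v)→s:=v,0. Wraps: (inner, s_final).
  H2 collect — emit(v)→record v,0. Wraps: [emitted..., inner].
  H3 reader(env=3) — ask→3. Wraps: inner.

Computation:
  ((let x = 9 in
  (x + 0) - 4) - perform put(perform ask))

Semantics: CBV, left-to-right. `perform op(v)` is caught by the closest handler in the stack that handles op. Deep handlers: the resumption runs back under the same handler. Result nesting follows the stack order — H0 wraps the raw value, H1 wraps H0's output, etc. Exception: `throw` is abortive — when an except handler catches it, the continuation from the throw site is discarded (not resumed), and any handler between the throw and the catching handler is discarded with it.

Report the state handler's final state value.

Working:
ask @ H3 ⇒ 3
put(3) @ H1 ⇒ s:=3
H0 returns 5
H1 returns (5, 3)
H2 returns [(5, 3)]
H3 returns [(5, 3)]
= [(5, 3)]

Answer: 3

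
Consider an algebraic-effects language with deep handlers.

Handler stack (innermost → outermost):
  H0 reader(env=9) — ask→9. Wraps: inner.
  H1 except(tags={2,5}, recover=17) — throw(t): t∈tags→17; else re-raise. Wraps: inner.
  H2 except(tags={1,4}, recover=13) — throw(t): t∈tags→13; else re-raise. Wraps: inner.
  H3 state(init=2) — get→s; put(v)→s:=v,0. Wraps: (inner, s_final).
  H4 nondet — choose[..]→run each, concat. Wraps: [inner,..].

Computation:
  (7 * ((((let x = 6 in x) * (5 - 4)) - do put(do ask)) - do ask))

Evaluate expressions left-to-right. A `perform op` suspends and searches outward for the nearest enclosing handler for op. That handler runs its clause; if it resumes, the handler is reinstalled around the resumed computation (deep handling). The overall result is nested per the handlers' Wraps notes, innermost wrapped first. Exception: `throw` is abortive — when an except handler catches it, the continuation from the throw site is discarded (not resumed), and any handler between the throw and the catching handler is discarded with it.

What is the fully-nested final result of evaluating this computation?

Evaluation trace:
ask @ H0 ⇒ 9
put(9) @ H3 ⇒ s:=9
ask @ H0 ⇒ 9
H0 returns -21
H1 returns -21
H2 returns -21
H3 returns (-21, 9)
H4 returns [(-21, 9)]
= [(-21, 9)]

Answer: [(-21, 9)]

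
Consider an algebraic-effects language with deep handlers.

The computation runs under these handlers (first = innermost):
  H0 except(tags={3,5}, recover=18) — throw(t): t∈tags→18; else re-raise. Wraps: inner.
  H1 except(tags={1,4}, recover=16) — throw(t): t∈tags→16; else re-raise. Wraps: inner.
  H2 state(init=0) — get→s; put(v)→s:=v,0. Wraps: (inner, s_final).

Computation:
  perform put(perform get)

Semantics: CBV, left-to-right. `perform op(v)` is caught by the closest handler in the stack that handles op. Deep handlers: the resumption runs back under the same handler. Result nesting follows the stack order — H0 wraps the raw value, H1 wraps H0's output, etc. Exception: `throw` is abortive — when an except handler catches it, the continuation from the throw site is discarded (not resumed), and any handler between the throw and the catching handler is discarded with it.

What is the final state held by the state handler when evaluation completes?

Answer: 0

Working:
get @ H2 ⇒ 0
put(0) @ H2 ⇒ s:=0
H0 returns 0
H1 returns 0
H2 returns (0, 0)
= (0, 0)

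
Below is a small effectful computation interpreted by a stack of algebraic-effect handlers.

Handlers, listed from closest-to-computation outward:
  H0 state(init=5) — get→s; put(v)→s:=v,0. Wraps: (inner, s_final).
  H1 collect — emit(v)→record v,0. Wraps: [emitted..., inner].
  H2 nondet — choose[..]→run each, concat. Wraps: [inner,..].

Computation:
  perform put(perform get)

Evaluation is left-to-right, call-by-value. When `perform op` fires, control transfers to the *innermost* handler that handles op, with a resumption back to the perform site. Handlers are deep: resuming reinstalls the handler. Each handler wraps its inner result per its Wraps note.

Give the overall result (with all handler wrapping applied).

Answer: [[(0, 5)]]

Evaluation trace:
get @ H0 ⇒ 5
put(5) @ H0 ⇒ s:=5
H0 returns (0, 5)
H1 returns [(0, 5)]
H2 returns [[(0, 5)]]
= [[(0, 5)]]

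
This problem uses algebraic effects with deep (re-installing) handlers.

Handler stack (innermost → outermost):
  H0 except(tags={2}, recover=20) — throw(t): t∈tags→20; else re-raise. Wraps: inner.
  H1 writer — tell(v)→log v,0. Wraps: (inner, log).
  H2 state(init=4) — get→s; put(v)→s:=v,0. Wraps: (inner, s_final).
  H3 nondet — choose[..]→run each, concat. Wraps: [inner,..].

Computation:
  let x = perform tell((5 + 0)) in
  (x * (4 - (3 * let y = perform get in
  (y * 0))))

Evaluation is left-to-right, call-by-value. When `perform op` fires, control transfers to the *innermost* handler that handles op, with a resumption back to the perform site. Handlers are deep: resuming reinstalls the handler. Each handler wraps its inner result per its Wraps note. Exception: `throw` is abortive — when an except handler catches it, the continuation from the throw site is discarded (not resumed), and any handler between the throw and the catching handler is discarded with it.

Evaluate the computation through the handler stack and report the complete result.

Evaluation trace:
tell(5) @ H1 ⇒ log+=5
get @ H2 ⇒ 4
H0 returns 0
H1 returns (0, (5))
H2 returns ((0, (5)), 4)
H3 returns [((0, (5)), 4)]
= [((0, (5)), 4)]

Answer: [((0, (5)), 4)]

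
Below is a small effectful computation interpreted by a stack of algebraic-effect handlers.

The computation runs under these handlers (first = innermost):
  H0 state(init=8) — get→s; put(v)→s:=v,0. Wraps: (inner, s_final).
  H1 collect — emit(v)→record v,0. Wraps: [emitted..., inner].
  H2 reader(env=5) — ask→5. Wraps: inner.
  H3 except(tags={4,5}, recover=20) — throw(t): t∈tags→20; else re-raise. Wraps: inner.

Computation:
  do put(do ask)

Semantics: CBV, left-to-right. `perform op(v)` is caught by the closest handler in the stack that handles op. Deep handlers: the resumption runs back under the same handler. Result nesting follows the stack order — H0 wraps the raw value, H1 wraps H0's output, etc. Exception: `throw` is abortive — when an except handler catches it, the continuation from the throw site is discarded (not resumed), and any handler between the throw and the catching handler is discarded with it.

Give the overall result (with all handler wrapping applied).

Working:
ask @ H2 ⇒ 5
put(5) @ H0 ⇒ s:=5
H0 returns (0, 5)
H1 returns [(0, 5)]
H2 returns [(0, 5)]
H3 returns [(0, 5)]
= [(0, 5)]

Answer: [(0, 5)]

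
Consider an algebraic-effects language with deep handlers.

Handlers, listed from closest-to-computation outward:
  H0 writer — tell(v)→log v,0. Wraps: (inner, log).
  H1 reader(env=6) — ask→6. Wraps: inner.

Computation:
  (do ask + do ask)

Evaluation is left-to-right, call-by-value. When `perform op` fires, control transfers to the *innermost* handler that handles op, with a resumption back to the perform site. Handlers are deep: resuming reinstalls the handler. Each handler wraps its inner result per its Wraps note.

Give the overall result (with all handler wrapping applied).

Step-by-step:
ask @ H1 ⇒ 6
ask @ H1 ⇒ 6
H0 returns (12, ())
H1 returns (12, ())
= (12, ())

Answer: (12, ())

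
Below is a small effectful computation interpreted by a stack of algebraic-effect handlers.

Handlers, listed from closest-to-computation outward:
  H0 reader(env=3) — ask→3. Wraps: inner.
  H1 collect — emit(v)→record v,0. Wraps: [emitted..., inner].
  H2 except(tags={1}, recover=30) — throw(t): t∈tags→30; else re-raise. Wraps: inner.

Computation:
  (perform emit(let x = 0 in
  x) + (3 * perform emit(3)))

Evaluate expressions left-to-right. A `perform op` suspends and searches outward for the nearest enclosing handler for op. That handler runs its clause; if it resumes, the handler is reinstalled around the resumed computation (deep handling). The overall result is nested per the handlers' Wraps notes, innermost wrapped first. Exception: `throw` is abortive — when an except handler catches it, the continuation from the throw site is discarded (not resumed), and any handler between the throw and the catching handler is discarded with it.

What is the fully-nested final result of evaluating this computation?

Answer: [0, 3, 0]

Evaluation trace:
emit(0) @ H1 ⇒ out+=0
emit(3) @ H1 ⇒ out+=3
H0 returns 0
H1 returns [0, 3, 0]
H2 returns [0, 3, 0]
= [0, 3, 0]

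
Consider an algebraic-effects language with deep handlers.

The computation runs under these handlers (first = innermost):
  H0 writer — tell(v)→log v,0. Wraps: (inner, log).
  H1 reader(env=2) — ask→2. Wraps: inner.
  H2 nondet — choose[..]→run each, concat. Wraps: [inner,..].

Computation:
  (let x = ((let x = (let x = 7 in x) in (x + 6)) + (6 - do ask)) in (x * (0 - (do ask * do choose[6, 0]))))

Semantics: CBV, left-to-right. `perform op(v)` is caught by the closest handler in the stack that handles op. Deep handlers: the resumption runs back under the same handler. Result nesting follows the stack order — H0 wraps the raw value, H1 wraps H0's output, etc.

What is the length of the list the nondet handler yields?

Step-by-step:
ask @ H1 ⇒ 2
ask @ H1 ⇒ 2
choose[6, 0] @ H2
  branch[0] choose=6:
    H0 returns (-204, ())
    H1 returns (-204, ())
    H2 returns [(-204, ())]
  branch[1] choose=0:
    H0 returns (0, ())
    H1 returns (0, ())
    H2 returns [(0, ())]
= [(-204, ()), (0, ())]

Answer: 2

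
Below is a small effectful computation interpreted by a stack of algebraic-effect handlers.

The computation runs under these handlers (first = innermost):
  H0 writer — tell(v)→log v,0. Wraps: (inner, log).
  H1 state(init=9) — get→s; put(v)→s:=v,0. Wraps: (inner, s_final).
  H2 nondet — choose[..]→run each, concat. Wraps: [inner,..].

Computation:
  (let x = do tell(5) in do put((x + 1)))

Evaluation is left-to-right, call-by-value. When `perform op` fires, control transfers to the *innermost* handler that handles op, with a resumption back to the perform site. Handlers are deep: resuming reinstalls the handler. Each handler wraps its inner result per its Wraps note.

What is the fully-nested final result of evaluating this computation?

Answer: [((0, (5)), 1)]

Step-by-step:
tell(5) @ H0 ⇒ log+=5
put(1) @ H1 ⇒ s:=1
H0 returns (0, (5))
H1 returns ((0, (5)), 1)
H2 returns [((0, (5)), 1)]
= [((0, (5)), 1)]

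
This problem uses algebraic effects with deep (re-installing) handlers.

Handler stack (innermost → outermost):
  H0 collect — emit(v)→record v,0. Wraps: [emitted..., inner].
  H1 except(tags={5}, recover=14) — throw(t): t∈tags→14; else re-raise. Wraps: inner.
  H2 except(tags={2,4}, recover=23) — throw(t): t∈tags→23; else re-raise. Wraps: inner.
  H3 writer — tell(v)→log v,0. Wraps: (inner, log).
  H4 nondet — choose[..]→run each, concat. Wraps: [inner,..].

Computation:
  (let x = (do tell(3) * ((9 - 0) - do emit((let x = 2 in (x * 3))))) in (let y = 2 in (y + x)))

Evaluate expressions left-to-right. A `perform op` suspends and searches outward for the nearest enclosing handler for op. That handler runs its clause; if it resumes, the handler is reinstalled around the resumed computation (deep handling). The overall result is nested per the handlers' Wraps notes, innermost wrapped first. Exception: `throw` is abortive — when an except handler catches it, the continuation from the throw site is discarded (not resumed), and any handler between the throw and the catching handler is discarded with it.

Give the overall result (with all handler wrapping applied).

Answer: [([6, 2], (3))]

Step-by-step:
tell(3) @ H3 ⇒ log+=3
emit(6) @ H0 ⇒ out+=6
H0 returns [6, 2]
H1 returns [6, 2]
H2 returns [6, 2]
H3 returns ([6, 2], (3))
H4 returns [([6, 2], (3))]
= [([6, 2], (3))]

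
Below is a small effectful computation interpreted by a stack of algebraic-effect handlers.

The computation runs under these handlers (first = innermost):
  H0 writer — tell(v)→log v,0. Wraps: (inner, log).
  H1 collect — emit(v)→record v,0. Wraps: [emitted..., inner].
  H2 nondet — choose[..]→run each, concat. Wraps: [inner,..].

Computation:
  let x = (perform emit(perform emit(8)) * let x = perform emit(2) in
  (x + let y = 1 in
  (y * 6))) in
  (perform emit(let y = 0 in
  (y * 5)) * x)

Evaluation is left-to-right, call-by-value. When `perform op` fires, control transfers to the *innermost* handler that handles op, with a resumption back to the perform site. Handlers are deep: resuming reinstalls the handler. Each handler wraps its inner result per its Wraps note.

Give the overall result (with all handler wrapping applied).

Answer: [[8, 0, 2, 0, (0, ())]]

Evaluation trace:
emit(8) @ H1 ⇒ out+=8
emit(0) @ H1 ⇒ out+=0
emit(2) @ H1 ⇒ out+=2
emit(0) @ H1 ⇒ out+=0
H0 returns (0, ())
H1 returns [8, 0, 2, 0, (0, ())]
H2 returns [[8, 0, 2, 0, (0, ())]]
= [[8, 0, 2, 0, (0, ())]]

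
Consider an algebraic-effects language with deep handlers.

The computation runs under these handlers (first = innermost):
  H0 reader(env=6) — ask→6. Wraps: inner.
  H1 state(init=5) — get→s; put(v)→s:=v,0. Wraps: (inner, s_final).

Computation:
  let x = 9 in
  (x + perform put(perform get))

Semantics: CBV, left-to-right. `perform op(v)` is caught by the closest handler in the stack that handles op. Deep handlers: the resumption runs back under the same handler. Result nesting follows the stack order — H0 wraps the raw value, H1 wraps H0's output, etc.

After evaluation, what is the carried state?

Evaluation trace:
get @ H1 ⇒ 5
put(5) @ H1 ⇒ s:=5
H0 returns 9
H1 returns (9, 5)
= (9, 5)

Answer: 5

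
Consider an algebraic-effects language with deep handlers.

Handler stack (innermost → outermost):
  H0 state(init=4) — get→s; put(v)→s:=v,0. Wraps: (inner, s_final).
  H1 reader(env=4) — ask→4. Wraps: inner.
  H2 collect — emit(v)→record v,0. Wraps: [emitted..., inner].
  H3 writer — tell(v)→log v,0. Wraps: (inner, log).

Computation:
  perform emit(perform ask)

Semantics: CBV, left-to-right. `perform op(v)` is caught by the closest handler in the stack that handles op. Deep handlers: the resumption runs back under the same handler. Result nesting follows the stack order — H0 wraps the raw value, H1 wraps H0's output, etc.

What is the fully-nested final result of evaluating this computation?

Answer: ([4, (0, 4)], ())

Step-by-step:
ask @ H1 ⇒ 4
emit(4) @ H2 ⇒ out+=4
H0 returns (0, 4)
H1 returns (0, 4)
H2 returns [4, (0, 4)]
H3 returns ([4, (0, 4)], ())
= ([4, (0, 4)], ())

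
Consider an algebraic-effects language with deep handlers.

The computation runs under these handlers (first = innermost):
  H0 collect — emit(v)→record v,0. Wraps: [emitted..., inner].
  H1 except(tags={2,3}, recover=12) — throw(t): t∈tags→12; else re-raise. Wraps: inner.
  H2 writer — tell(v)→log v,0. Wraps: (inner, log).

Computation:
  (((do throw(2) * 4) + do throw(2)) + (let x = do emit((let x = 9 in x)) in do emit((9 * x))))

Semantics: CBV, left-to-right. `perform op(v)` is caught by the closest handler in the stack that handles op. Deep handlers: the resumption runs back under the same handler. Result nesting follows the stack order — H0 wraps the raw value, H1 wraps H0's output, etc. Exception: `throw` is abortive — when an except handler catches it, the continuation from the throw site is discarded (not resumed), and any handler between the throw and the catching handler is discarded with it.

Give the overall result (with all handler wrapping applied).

Answer: (12, ())

Working:
throw(2) @ H1 caught ⇒ 12
H2 returns (12, ())
= (12, ())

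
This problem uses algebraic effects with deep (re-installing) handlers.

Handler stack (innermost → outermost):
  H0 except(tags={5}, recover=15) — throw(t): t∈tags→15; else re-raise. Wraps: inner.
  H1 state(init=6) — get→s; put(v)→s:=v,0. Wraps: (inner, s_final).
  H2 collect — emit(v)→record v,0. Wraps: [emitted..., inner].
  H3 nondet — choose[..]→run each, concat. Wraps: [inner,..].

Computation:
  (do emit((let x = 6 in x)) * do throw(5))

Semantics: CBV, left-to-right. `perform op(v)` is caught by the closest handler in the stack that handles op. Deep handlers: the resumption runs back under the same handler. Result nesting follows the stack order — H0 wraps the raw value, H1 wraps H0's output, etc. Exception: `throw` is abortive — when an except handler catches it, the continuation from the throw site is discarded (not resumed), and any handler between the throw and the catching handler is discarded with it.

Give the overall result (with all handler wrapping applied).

Evaluation trace:
emit(6) @ H2 ⇒ out+=6
throw(5) @ H0 caught ⇒ 15
H1 returns (15, 6)
H2 returns [6, (15, 6)]
H3 returns [[6, (15, 6)]]
= [[6, (15, 6)]]

Answer: [[6, (15, 6)]]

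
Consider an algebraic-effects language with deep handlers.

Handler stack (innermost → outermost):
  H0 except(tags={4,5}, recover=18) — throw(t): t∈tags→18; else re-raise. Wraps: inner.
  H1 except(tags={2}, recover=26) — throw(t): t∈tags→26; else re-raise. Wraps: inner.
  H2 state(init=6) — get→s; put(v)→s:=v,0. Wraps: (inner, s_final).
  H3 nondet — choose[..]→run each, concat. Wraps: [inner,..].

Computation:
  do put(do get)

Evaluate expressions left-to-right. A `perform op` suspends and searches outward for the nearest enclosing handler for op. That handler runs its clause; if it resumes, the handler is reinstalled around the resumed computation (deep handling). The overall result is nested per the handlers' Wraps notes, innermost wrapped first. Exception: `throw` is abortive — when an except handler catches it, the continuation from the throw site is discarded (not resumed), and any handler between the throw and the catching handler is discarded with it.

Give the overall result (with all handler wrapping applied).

Answer: [(0, 6)]

Working:
get @ H2 ⇒ 6
put(6) @ H2 ⇒ s:=6
H0 returns 0
H1 returns 0
H2 returns (0, 6)
H3 returns [(0, 6)]
= [(0, 6)]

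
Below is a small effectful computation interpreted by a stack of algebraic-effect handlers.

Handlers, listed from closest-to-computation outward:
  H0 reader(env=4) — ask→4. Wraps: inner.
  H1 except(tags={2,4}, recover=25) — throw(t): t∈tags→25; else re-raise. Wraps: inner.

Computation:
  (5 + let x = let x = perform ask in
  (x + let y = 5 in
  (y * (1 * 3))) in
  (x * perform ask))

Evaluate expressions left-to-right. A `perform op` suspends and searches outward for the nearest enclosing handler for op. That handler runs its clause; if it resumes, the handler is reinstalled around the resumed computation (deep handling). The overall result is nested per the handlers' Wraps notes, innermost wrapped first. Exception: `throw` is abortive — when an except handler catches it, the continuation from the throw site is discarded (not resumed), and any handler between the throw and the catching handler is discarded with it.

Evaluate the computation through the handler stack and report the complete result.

Evaluation trace:
ask @ H0 ⇒ 4
ask @ H0 ⇒ 4
H0 returns 81
H1 returns 81
= 81

Answer: 81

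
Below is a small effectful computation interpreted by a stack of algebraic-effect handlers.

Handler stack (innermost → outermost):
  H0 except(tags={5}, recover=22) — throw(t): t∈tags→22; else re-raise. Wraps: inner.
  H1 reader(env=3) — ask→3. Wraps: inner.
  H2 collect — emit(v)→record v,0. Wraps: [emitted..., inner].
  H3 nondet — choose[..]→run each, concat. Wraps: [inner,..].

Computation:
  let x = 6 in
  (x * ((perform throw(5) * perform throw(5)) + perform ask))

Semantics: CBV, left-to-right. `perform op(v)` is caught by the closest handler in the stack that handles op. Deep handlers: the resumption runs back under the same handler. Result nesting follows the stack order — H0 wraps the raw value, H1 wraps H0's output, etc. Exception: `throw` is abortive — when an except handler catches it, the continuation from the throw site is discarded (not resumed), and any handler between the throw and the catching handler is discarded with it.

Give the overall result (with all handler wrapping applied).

Answer: [[22]]

Evaluation trace:
throw(5) @ H0 caught ⇒ 22
H1 returns 22
H2 returns [22]
H3 returns [[22]]
= [[22]]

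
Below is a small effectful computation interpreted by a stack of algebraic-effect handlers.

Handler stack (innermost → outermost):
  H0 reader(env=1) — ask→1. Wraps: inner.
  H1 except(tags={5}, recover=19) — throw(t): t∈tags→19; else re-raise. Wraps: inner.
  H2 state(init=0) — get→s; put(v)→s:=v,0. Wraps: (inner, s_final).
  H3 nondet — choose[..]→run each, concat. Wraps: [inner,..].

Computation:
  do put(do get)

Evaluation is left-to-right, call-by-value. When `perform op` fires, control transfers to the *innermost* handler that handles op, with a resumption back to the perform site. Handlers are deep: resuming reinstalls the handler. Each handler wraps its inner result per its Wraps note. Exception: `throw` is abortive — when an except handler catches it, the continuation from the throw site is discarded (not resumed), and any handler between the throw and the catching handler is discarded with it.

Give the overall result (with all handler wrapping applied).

Answer: [(0, 0)]

Evaluation trace:
get @ H2 ⇒ 0
put(0) @ H2 ⇒ s:=0
H0 returns 0
H1 returns 0
H2 returns (0, 0)
H3 returns [(0, 0)]
= [(0, 0)]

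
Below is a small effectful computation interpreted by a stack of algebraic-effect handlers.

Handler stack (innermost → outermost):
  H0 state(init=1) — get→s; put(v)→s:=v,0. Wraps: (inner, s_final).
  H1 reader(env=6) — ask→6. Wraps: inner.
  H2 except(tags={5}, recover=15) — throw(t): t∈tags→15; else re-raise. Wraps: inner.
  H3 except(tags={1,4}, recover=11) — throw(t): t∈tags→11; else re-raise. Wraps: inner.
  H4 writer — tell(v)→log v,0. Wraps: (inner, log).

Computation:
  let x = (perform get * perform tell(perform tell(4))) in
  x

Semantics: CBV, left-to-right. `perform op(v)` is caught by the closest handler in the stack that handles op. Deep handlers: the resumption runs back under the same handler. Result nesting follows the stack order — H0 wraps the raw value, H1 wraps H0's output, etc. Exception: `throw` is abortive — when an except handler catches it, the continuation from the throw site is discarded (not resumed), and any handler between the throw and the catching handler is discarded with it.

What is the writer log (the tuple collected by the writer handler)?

Answer: (4, 0)

Working:
get @ H0 ⇒ 1
tell(4) @ H4 ⇒ log+=4
tell(0) @ H4 ⇒ log+=0
H0 returns (0, 1)
H1 returns (0, 1)
H2 returns (0, 1)
H3 returns (0, 1)
H4 returns ((0, 1), (4, 0))
= ((0, 1), (4, 0))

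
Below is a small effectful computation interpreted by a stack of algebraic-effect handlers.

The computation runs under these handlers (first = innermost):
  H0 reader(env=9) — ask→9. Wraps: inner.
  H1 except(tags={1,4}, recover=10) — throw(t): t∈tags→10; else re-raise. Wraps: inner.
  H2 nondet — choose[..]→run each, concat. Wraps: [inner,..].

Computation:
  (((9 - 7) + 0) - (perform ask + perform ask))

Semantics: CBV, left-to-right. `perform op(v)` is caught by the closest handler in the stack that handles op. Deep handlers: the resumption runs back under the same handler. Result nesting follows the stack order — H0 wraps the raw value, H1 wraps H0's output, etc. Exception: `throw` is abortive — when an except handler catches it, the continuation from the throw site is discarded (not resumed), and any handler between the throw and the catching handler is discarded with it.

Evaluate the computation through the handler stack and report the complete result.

Working:
ask @ H0 ⇒ 9
ask @ H0 ⇒ 9
H0 returns -16
H1 returns -16
H2 returns [-16]
= [-16]

Answer: [-16]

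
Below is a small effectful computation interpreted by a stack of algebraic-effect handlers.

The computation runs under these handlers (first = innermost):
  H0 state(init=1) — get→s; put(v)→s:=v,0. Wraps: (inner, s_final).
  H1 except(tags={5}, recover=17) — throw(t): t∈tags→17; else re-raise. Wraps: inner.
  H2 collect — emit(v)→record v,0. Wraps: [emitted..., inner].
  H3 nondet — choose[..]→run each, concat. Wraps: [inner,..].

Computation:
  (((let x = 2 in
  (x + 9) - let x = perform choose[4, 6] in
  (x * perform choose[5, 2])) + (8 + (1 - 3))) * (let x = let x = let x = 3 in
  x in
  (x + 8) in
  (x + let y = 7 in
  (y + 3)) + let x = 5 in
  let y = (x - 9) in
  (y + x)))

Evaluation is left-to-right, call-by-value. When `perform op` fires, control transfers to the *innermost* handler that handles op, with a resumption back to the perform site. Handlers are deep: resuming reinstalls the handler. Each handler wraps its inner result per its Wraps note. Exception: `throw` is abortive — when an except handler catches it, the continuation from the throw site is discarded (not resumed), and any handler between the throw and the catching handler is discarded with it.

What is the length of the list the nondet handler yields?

Answer: 4

Evaluation trace:
choose[4, 6] @ H3
  branch[0] choose=4:
    choose[5, 2] @ H3
      branch[0] choose=5:
        H0 returns (-66, 1)
        H1 returns (-66, 1)
        H2 returns [(-66, 1)]
        H3 returns [[(-66, 1)]]
      branch[1] choose=2:
        H0 returns (198, 1)
        H1 returns (198, 1)
        H2 returns [(198, 1)]
        H3 returns [[(198, 1)]]
  branch[1] choose=6:
    choose[5, 2] @ H3
      branch[0] choose=5:
        H0 returns (-286, 1)
        H1 returns (-286, 1)
        H2 returns [(-286, 1)]
        H3 returns [[(-286, 1)]]
      branch[1] choose=2:
        H0 returns (110, 1)
        H1 returns (110, 1)
        H2 returns [(110, 1)]
        H3 returns [[(110, 1)]]
= [[(-66, 1)], [(198, 1)], [(-286, 1)], [(110, 1)]]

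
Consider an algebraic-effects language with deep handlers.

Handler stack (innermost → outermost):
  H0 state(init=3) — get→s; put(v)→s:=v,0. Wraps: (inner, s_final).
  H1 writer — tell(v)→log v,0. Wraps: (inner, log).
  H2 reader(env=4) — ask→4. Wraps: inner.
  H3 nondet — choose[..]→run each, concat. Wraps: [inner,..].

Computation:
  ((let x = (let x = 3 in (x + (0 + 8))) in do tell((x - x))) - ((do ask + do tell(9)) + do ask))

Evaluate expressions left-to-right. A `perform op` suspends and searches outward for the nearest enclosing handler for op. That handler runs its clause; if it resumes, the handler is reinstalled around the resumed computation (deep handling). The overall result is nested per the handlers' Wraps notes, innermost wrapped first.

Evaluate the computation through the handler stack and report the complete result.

Working:
tell(0) @ H1 ⇒ log+=0
ask @ H2 ⇒ 4
tell(9) @ H1 ⇒ log+=9
ask @ H2 ⇒ 4
H0 returns (-8, 3)
H1 returns ((-8, 3), (0, 9))
H2 returns ((-8, 3), (0, 9))
H3 returns [((-8, 3), (0, 9))]
= [((-8, 3), (0, 9))]

Answer: [((-8, 3), (0, 9))]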